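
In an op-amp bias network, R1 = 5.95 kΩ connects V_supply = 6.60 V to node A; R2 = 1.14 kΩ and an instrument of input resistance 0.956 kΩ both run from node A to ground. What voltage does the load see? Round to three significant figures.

R2 ‖ R_L = (1.14 × 0.956)/(1.14 + 0.956) = 0.5200 kΩ.
Then V_out = V_supply · R2'/(R1 + R2') = 6.60 × 0.5200/6.470 = 0.5304 V.

V_out ≈ 0.530 V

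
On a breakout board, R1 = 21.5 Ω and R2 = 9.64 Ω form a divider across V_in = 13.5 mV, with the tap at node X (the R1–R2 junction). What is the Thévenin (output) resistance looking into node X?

With V_in suppressed (replaced by a short), R_th = R1 ‖ R2 = (21.50 × 9.64)/(21.50 + 9.64) = 6.656 Ω.

R_th ≈ 6.66 Ω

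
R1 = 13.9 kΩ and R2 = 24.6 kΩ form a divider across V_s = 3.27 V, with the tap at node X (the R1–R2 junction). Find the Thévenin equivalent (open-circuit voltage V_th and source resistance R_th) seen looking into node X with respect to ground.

V_th ≈ 2.09 V, R_th ≈ 8.88 kΩ

V_th is the unloaded tap voltage: V_s · R2/(R1+R2) = 3.27 × 0.6390 = 2.089 V.
Zeroing V_s shorts the top of R1 to ground, so R_th = R1 ‖ R2 = 8.882 kΩ.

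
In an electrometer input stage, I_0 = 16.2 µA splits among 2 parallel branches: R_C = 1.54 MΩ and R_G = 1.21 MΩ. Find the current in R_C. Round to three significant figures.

Two-branch current divider: I_k = I_0 · R_other/(R_1 + R_2).
So I = 16.2 × 1.21/2.750 = 7.128 µA.

I ≈ 7.13 µA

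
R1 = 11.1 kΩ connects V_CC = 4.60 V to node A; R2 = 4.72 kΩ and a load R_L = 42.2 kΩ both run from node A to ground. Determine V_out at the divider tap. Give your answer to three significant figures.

R2 ‖ R_L = (4.72 × 42.2)/(4.72 + 42.2) = 4.245 kΩ.
Now apply the divider: V_out = 4.60 × 0.2766 = 1.273 V.

V_out ≈ 1.27 V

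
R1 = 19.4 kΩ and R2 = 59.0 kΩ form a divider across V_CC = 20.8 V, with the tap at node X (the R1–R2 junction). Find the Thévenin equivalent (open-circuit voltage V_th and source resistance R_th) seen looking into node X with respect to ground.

Open-circuit (no load on X): V_th = V_CC · R2/(R1 + R2) = 20.8 × 59.0/(19.40 + 59.0) = 15.65 V.
Zeroing V_CC shorts the top of R1 to ground, so R_th = R1 ‖ R2 = 14.60 kΩ.

V_th ≈ 15.7 V, R_th ≈ 14.6 kΩ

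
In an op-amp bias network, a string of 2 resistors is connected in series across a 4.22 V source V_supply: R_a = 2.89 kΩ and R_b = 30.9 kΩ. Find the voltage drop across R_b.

Series total: ΣR = 2.89 + 30.9 = 33.79 kΩ.
Voltage divider: V = V_supply · (30.90 / 33.79) = 4.22 × 0.9145 = 3.859 V.

V ≈ 3.86 V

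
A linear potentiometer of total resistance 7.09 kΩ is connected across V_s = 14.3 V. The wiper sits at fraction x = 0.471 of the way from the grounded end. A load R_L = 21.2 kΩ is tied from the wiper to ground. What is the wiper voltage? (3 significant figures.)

Lower segment x·R_p = 3.339 kΩ; upper segment (1−x)·R_p = 3.751 kΩ.
R_L loads the lower segment: effective lower R = 2.885 kΩ.
Loaded-divider output: V_out = 14.3 × 0.4348 = 6.217 V.

V_out ≈ 6.22 V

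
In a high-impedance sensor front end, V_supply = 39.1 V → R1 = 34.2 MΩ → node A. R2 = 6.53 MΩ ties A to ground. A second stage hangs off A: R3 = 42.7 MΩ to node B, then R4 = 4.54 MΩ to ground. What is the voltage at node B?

Looking into the second stage from A: R3 + R4 = 47.24 MΩ appears in parallel with R2.
R2 ‖ (R3+R4) = 5.737 MΩ.
So V_A = 39.1 × 0.1437 = 5.617 V.
Stage 2 is unloaded, so V_B = V_A · R4/(R3+R4) = 5.617 × 4.54/47.24 = 0.5398 V.

V_B ≈ 0.540 V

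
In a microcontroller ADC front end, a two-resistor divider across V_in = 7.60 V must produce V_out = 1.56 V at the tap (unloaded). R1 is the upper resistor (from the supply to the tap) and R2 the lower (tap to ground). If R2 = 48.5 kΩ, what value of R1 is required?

R1 ≈ 188 kΩ

V_out/V_in = R2/(R1+R2) = 0.2053.
Rearranging, R1 = R2·(1−k)/k = 48.5 × 3.872 = 187.8 kΩ.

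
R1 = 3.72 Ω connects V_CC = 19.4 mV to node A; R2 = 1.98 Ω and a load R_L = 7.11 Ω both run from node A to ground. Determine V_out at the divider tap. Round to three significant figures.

First combine the lower leg with the load: R2 ‖ R_L = 1.549 Ω.
Now apply the divider: V_out = 19.4 × 0.2939 = 5.703 mV.
(Unloaded it would be 6.74 mV; the load pulls it down.)

V_out ≈ 5.70 mV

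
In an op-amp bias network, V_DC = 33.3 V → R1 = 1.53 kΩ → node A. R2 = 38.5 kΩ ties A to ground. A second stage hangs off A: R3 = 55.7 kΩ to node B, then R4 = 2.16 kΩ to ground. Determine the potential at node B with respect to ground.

V_B ≈ 1.17 V

Node A sees R2 in parallel with the series input of stage 2, R3 + R4 = 57.86 kΩ.
R2 ‖ (R3+R4) = 23.12 kΩ.
First divider: V_A = V_DC · 23.12/(1.53 + 23.12) = 31.23 V.
Stage 2 is unloaded, so V_B = V_A · R4/(R3+R4) = 31.23 × 2.16/57.86 = 1.166 V.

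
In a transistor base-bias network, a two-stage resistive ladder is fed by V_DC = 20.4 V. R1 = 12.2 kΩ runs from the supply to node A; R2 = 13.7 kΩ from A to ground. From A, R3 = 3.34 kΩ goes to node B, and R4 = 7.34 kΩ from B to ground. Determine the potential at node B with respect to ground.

V_B ≈ 4.62 V

The second stage (R3 + R4 = 10.68 kΩ) loads node A in parallel with R2.
Effective lower resistance at A: R2 ‖ 10.68 = 6.001 kΩ.
V_A = 20.4 × 6.001/(12.2 + 6.001) = 6.726 V.
Stage 2 is unloaded, so V_B = V_A · R4/(R3+R4) = 6.726 × 7.34/10.68 = 4.623 V.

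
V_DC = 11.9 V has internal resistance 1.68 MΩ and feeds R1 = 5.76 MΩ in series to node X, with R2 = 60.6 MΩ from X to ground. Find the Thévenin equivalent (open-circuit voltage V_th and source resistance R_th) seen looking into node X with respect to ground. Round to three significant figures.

V_th ≈ 10.6 V, R_th ≈ 6.63 MΩ

R1' = 1.68 + 5.76 = 7.440 MΩ (source resistance + R1).
V_th is the unloaded tap voltage: V_DC · R2/(R1'+R2) = 11.9 × 0.8907 = 10.60 V.
Looking into X with the source shorted: R_th = R1'·R2/(R1'+R2) = 7.440 × 60.6/68.04 = 6.626 MΩ.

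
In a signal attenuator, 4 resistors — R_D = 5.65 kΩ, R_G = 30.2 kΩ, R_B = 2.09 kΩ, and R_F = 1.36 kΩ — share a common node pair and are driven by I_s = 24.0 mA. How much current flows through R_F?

I ≈ 12.4 mA

ΣG = 1/5.65 + 1/30.2 + 1/2.09 + 1/1.36 = 1.424.
R_F takes the fraction G_k/ΣG = 0.7353/1.424 = 0.5164, so I = 24.0 × 0.5164 = 12.39 mA.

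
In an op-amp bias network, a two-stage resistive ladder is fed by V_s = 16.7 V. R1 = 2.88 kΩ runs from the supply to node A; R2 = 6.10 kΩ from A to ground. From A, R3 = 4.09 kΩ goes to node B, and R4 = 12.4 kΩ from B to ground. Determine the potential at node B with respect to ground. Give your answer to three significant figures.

V_B ≈ 7.63 V

Looking into the second stage from A: R3 + R4 = 16.49 kΩ appears in parallel with R2.
Effective lower resistance at A: R2 ‖ 16.49 = 4.453 kΩ.
First divider: V_A = V_s · 4.453/(2.88 + 4.453) = 10.14 V.
V_B = V_A × 0.7520 = 7.626 V.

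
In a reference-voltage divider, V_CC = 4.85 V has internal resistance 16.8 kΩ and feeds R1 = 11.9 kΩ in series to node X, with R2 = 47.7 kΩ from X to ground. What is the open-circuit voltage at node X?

R1' = 16.8 + 11.9 = 28.70 kΩ (source resistance + R1).
Open-circuit (no load on X): V_th = V_CC · R2/(R1' + R2) = 4.85 × 47.7/(28.70 + 47.7) = 3.028 V.

V_th ≈ 3.03 V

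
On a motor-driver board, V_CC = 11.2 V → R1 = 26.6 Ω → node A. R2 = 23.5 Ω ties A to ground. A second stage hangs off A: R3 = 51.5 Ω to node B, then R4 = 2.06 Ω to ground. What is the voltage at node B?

Looking into the second stage from A: R3 + R4 = 53.56 Ω appears in parallel with R2.
R2 ‖ (R3+R4) = 16.33 Ω.
V_A = 11.2 × 16.33/(26.6 + 16.33) = 4.261 V.
Stage 2 is unloaded, so V_B = V_A · R4/(R3+R4) = 4.261 × 2.06/53.56 = 0.1639 V.

V_B ≈ 0.164 V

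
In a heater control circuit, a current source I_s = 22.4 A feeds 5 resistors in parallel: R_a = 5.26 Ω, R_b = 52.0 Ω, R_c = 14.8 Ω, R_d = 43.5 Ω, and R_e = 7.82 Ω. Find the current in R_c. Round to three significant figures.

Total conductance ΣG = 1/5.26 + 1/52.0 + 1/14.8 + 1/43.5 + 1/7.82 = 0.4278 (units of 1/Ω).
Current divider: I(R_c) = I_s · G_k/ΣG = 22.4 × (0.06757/0.4278) = 22.4 × 0.1580 = 3.538 A.

I ≈ 3.54 A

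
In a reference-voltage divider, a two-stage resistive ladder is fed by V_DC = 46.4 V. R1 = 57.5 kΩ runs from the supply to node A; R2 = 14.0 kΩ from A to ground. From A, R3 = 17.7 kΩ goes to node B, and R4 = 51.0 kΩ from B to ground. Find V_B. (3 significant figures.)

Node A sees R2 in parallel with the series input of stage 2, R3 + R4 = 68.70 kΩ.
R2 ‖ (R3+R4) = 11.63 kΩ.
V_A = 46.4 × 11.63/(57.5 + 11.63) = 7.806 V.
Then the unloaded second divider: V_B = V_A × R4/(R3+R4) = 7.806 × 0.7424 = 5.795 V.

V_B ≈ 5.79 V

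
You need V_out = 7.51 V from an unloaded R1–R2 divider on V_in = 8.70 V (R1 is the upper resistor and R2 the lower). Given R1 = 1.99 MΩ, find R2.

V_out/V_in = R2/(R1+R2) = 0.8632.
So R2 = R1 · V_out/(V_in − V_out) = 1.99 × 7.51/(8.70 − 7.51) = 1.99 × 6.311 = 12.56 MΩ.

R2 ≈ 12.6 MΩ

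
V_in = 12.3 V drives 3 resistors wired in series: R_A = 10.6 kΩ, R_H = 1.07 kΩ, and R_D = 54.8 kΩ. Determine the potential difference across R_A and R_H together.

V ≈ 2.16 V

Series total: ΣR = 10.6 + 1.07 + 54.8 = 66.47 kΩ.
R_{R_A..R_H} = 10.6 + 1.07 = 11.67 kΩ.
By the voltage-divider rule, V = 12.3 × 11.67/66.47 = 2.159 V.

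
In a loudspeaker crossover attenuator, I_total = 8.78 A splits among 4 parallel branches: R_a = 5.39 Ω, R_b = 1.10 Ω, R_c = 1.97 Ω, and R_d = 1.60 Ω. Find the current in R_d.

I ≈ 2.46 A

Total conductance ΣG = 1/5.39 + 1/1.10 + 1/1.97 + 1/1.60 = 2.227 (units of 1/Ω).
R_d takes the fraction G_k/ΣG = 0.6250/2.227 = 0.2806, so I = 8.78 × 0.2806 = 2.464 A.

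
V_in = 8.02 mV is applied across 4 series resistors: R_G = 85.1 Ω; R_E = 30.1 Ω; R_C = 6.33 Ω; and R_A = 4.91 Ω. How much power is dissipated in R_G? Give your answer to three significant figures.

P ≈ 0.342 µW

ΣR = 126.4 Ω → I = 8.02/126.4 = 0.06343 mA.
P(R_G) = I²·R_G = (0.06343)² × 85.1 = 0.3424 µW.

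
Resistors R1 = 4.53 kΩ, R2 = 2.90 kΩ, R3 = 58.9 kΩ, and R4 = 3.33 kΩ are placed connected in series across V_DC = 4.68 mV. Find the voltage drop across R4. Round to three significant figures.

V ≈ 0.224 mV

Total series resistance ΣR = 4.53 + 2.90 + 58.9 + 3.33 = 69.66 kΩ.
Voltage divider: V = V_DC · (3.330 / 69.66) = 4.68 × 0.04780 = 0.2237 mV.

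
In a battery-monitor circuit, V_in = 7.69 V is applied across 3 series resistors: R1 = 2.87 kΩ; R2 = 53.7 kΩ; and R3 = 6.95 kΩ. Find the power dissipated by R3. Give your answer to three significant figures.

P ≈ 0.102 mW

The common current is I = 7.69/63.52 = 0.1211 mA.
V(R3) = I·R = 0.8414 V; P = V·I = 0.8414 × 0.1211 = 0.1019 mW.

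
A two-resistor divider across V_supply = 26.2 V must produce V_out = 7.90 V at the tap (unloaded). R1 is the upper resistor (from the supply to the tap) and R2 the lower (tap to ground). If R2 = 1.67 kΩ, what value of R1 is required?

Required fraction k = V_out/V_supply = 0.3015.
Rearranging, R1 = R2·(1−k)/k = 1.67 × 2.316 = 3.868 kΩ.

R1 ≈ 3.87 kΩ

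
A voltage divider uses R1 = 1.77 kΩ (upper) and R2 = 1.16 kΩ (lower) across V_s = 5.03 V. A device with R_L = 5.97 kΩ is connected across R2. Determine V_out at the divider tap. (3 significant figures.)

R2 ‖ R_L = (1.16 × 5.97)/(1.16 + 5.97) = 0.9713 kΩ.
Voltage divider with the loaded lower leg: V_out = 5.03 × 0.9713/(1.77 + 0.9713) = 5.03 × 0.3543 = 1.782 V.

V_out ≈ 1.78 V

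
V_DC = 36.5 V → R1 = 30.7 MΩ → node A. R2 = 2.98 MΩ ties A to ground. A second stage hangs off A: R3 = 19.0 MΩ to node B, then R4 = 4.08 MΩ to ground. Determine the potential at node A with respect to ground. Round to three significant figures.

The second stage (R3 + R4 = 23.08 MΩ) loads node A in parallel with R2.
R2 ‖ (R3+R4) = 2.639 MΩ.
First divider: V_A = V_DC · 2.639/(30.7 + 2.639) = 2.889 V.

V_A ≈ 2.89 V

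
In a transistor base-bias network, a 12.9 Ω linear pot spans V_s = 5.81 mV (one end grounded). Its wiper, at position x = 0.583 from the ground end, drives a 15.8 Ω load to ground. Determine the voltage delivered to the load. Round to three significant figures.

Lower segment x·R_p = 7.521 Ω; upper segment (1−x)·R_p = 5.379 Ω.
(x·R_p) ‖ R_L = 5.095 Ω.
V_out = 5.81 × 5.095/(5.379 + 5.095) = 2.826 mV.

V_out ≈ 2.83 mV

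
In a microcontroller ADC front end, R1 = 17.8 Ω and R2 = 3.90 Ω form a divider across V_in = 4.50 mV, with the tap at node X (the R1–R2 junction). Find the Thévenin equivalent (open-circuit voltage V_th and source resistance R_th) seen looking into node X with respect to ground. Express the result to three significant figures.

V_th is the unloaded tap voltage: V_in · R2/(R1+R2) = 4.50 × 0.1797 = 0.8088 mV.
Looking into X with the source shorted: R_th = R1·R2/(R1+R2) = 17.80 × 3.90/21.70 = 3.199 Ω.

V_th ≈ 0.809 mV, R_th ≈ 3.20 Ω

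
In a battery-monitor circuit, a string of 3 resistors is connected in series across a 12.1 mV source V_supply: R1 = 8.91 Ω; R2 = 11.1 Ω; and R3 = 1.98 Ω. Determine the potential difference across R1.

Total series resistance ΣR = 8.91 + 11.1 + 1.98 = 21.99 Ω.
By the voltage-divider rule, V = 12.1 × 8.910/21.99 = 4.903 mV.

V ≈ 4.90 mV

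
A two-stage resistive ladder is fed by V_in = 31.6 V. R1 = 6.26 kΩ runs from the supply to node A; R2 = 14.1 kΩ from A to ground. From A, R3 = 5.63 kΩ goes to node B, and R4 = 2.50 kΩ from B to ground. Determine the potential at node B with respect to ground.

V_B ≈ 4.39 V

The second stage (R3 + R4 = 8.130 kΩ) loads node A in parallel with R2.
R2 ‖ (R3+R4) = 5.157 kΩ.
So V_A = 31.6 × 0.4517 = 14.27 V.
V_B = V_A × 0.3075 = 4.389 V.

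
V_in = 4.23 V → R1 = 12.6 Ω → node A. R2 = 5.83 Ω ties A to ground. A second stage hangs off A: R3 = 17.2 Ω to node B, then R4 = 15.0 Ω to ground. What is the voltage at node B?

V_B ≈ 0.555 V

Looking into the second stage from A: R3 + R4 = 32.20 Ω appears in parallel with R2.
Effective lower resistance at A: R2 ‖ 32.20 = 4.936 Ω.
So V_A = 4.23 × 0.2815 = 1.191 V.
V_B = V_A × 0.4658 = 0.5547 V.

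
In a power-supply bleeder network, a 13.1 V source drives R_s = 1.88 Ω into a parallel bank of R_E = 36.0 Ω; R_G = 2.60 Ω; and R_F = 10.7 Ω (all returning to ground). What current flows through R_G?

Equivalent of the parallel group: R_p = 1.977 Ω.
V_A = 13.1 × 1.977/3.857 = 6.715 V.
Branch current I = V_A/R_G = 6.715/2.60 = 2.583 A.
(Check via current divider: I_total = 3.397 A; share G_k/ΣG = 0.7603 → same result.)

I ≈ 2.58 A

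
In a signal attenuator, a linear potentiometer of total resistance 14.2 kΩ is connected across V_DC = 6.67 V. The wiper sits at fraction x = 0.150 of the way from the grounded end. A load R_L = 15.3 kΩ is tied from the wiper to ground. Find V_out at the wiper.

V_out ≈ 0.895 V

Split the track: R_lower = x·R_p = 2.130 kΩ, R_upper = (1−x)·R_p = 12.07 kΩ.
(x·R_p) ‖ R_L = 1.870 kΩ.
Then V_out = V_DC · 1.870/(12.07 + 1.870) = 0.8946 V.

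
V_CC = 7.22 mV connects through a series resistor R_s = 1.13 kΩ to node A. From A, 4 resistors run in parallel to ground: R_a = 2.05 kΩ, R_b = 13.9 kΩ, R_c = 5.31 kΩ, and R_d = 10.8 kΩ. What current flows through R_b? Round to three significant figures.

Equivalent of the parallel group: R_p = 1.190 kΩ.
Node voltage V_A = V_CC · R_p/(R_s + R_p) = 7.22 × 0.5128 = 3.703 mV.
I(R_b) = V_A / R_b = 3.703/13.9 = 0.2664 µA.
(Equivalently: I_total = 3.113 µA, then current-divider fraction G_k/ΣG = 0.08558.)

I ≈ 0.266 µA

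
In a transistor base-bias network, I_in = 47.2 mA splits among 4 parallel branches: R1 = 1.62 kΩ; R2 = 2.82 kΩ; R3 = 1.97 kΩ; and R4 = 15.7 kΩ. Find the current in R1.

Total conductance ΣG = 1/1.62 + 1/2.82 + 1/1.97 + 1/15.7 = 1.543 (units of 1/kΩ).
Current divider: I(R1) = I_in · G_k/ΣG = 47.2 × (0.6173/1.543) = 47.2 × 0.4000 = 18.88 mA.

I ≈ 18.9 mA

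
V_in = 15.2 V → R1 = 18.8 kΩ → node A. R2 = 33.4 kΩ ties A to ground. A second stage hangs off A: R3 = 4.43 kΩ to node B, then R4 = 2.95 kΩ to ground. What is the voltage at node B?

V_B ≈ 1.48 V

Node A sees R2 in parallel with the series input of stage 2, R3 + R4 = 7.380 kΩ.
R2 ‖ (R3+R4) = 6.044 kΩ.
So V_A = 15.2 × 0.2433 = 3.698 V.
Then the unloaded second divider: V_B = V_A × R4/(R3+R4) = 3.698 × 0.3997 = 1.478 V.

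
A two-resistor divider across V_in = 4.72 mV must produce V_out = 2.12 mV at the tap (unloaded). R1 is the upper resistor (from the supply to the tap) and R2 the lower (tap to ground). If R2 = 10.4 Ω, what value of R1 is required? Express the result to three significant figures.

R1 ≈ 12.8 Ω

The divider ratio is R2/(R1+R2) = 2.12/4.72 = 0.4492.
So R1 = R2 · (V_in/V_out − 1) = 10.4 × (4.72/2.12 − 1) = 10.4 × 1.226 = 12.75 Ω.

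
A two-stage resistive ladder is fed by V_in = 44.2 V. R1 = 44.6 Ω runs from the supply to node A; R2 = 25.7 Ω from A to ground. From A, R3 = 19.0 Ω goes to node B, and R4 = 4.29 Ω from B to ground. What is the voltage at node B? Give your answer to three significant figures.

Node A sees R2 in parallel with the series input of stage 2, R3 + R4 = 23.29 Ω.
Effective lower resistance at A: R2 ‖ 23.29 = 12.22 Ω.
First divider: V_A = V_in · 12.22/(44.6 + 12.22) = 9.505 V.
V_B = V_A × 0.1842 = 1.751 V.

V_B ≈ 1.75 V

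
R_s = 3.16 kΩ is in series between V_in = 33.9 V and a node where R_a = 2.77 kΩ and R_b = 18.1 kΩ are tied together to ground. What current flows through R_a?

I ≈ 5.29 mA

Equivalent of the parallel group: R_p = 2.402 kΩ.
V_A by voltage divider: V_A = 33.9 × 2.402/(3.16 + 2.402) = 14.64 V.
I(R_a) = V_A / R_a = 14.64/2.77 = 5.286 mA.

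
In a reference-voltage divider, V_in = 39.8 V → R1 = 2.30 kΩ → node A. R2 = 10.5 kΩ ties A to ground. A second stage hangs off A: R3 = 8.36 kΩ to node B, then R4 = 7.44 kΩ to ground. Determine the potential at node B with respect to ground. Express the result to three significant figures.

Node A sees R2 in parallel with the series input of stage 2, R3 + R4 = 15.80 kΩ.
R2 ‖ (R3+R4) = 6.308 kΩ.
First divider: V_A = V_in · 6.308/(2.30 + 6.308) = 29.17 V.
V_B = V_A × 0.4709 = 13.73 V.

V_B ≈ 13.7 V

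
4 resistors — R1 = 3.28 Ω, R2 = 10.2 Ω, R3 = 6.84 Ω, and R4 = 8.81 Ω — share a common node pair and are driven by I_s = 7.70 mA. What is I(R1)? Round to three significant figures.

I ≈ 3.54 mA

Total conductance ΣG = 1/3.28 + 1/10.2 + 1/6.84 + 1/8.81 = 0.6626 (units of 1/Ω).
Current divider: I(R1) = I_s · G_k/ΣG = 7.70 × (0.3049/0.6626) = 7.70 × 0.4601 = 3.543 mA.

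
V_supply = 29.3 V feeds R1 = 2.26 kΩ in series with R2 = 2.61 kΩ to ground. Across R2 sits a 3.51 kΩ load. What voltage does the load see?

V_out ≈ 11.7 V

First combine the lower leg with the load: R2 ‖ R_L = 1.497 kΩ.
Now apply the divider: V_out = 29.3 × 0.3984 = 11.67 V.
(Unloaded it would be 15.7 V; the load pulls it down.)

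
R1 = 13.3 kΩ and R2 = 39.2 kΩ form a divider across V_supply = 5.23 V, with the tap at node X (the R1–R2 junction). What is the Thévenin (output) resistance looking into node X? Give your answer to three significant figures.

Looking into X with the source shorted: R_th = R1·R2/(R1+R2) = 13.30 × 39.2/52.50 = 9.931 kΩ.

R_th ≈ 9.93 kΩ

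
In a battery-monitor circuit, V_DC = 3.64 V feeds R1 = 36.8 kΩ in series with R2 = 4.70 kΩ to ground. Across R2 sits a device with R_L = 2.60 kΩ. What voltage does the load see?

First combine the lower leg with the load: R2 ‖ R_L = 1.674 kΩ.
Voltage divider with the loaded lower leg: V_out = 3.64 × 1.674/(36.8 + 1.674) = 3.64 × 0.04351 = 0.1584 V.

V_out ≈ 0.158 V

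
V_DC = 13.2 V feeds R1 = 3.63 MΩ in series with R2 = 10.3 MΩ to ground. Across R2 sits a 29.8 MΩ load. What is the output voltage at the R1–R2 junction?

V_out ≈ 8.95 V

R2 ‖ R_L = (10.3 × 29.8)/(10.3 + 29.8) = 7.654 MΩ.
Now apply the divider: V_out = 13.2 × 0.6783 = 8.954 V.
(Unloaded it would be 9.76 V; the load pulls it down.)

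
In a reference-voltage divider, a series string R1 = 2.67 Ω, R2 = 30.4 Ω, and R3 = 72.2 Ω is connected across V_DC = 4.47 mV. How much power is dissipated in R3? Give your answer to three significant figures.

ΣR = 105.3 Ω → I = 4.47/105.3 = 0.04246 mA.
V(R3) = I·R = 3.066 mV; P = V·I = 3.066 × 0.04246 = 0.1302 µW.

P ≈ 0.130 µW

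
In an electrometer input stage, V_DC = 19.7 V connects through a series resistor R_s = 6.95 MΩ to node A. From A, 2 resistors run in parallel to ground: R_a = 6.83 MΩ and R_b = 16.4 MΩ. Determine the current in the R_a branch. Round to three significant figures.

I ≈ 1.18 µA

Equivalent of the parallel group: R_p = 4.822 MΩ.
V_A by voltage divider: V_A = 19.7 × 4.822/(6.95 + 4.822) = 8.069 V.
I(R_a) = V_A / R_a = 8.069/6.83 = 1.181 µA.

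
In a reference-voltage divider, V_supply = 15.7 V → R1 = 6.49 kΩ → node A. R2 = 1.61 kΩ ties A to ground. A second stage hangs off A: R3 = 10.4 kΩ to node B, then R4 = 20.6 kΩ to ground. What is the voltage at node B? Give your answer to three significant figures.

The second stage (R3 + R4 = 31.00 kΩ) loads node A in parallel with R2.
R2 ‖ (R3+R4) = 1.531 kΩ.
So V_A = 15.7 × 0.1908 = 2.996 V.
Then the unloaded second divider: V_B = V_A × R4/(R3+R4) = 2.996 × 0.6645 = 1.991 V.

V_B ≈ 1.99 V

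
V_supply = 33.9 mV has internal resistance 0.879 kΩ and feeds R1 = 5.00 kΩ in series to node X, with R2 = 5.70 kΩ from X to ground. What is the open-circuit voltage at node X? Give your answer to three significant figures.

V_th ≈ 16.7 mV

R1' = 0.879 + 5.00 = 5.879 kΩ (source resistance + R1).
V_th is the unloaded tap voltage: V_supply · R2/(R1'+R2) = 33.9 × 0.4923 = 16.69 mV.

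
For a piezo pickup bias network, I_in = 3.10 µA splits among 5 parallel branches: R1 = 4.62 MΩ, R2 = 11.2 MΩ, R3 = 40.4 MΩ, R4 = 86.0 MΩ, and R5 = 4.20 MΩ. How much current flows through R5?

Total conductance ΣG = 1/4.62 + 1/11.2 + 1/40.4 + 1/86.0 + 1/4.20 = 0.5802 (units of 1/MΩ).
R5 takes the fraction G_k/ΣG = 0.2381/0.5802 = 0.4104, so I = 3.10 × 0.4104 = 1.272 µA.

I ≈ 1.27 µA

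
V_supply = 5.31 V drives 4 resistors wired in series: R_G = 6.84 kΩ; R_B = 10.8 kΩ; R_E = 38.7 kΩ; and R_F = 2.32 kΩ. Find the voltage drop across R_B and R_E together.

V ≈ 4.48 V

Total series resistance ΣR = 6.84 + 10.8 + 38.7 + 2.32 = 58.66 kΩ.
R_{R_B..R_E} = 10.8 + 38.7 = 49.50 kΩ.
Voltage divider: V = V_supply · (49.50 / 58.66) = 5.31 × 0.8438 = 4.481 V.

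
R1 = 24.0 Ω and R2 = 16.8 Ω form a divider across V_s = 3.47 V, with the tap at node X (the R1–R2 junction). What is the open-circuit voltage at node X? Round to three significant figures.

Open-circuit (no load on X): V_th = V_s · R2/(R1 + R2) = 3.47 × 16.8/(24.00 + 16.8) = 1.429 V.

V_th ≈ 1.43 V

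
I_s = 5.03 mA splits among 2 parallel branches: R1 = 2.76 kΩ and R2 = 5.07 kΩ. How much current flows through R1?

I ≈ 3.26 mA

Two-branch current divider: I_k = I_s · R_other/(R_1 + R_2).
So I = 5.03 × 5.07/7.830 = 3.257 mA.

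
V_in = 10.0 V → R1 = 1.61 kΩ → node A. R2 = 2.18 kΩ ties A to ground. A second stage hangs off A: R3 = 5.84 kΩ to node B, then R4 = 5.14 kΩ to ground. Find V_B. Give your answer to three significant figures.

V_B ≈ 2.48 V

The second stage (R3 + R4 = 10.98 kΩ) loads node A in parallel with R2.
Effective lower resistance at A: R2 ‖ 10.98 = 1.819 kΩ.
V_A = 10.0 × 1.819/(1.61 + 1.819) = 5.305 V.
Then the unloaded second divider: V_B = V_A × R4/(R3+R4) = 5.305 × 0.4681 = 2.483 V.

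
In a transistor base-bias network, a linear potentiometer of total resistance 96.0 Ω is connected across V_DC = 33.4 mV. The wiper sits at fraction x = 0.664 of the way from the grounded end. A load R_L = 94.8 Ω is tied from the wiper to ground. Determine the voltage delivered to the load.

Lower segment x·R_p = 63.74 Ω; upper segment (1−x)·R_p = 32.26 Ω.
R_L loads the lower segment: effective lower R = 38.12 Ω.
Then V_out = V_DC · 38.12/(32.26 + 38.12) = 18.09 mV.
(Unloaded: V_out = x·V_DC = 22.2 mV.)

V_out ≈ 18.1 mV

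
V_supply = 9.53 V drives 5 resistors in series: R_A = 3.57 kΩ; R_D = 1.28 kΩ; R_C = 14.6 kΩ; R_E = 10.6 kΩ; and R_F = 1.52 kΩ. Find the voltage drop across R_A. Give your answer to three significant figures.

V ≈ 1.08 V

Series total: ΣR = 3.57 + 1.28 + 14.6 + 10.6 + 1.52 = 31.57 kΩ.
V = V_supply · R/ΣR = 9.53 × 0.1131 = 1.078 V.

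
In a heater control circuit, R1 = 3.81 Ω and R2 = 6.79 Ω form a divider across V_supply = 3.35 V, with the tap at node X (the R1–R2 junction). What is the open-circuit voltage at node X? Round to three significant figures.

Open-circuit (no load on X): V_th = V_supply · R2/(R1 + R2) = 3.35 × 6.79/(3.810 + 6.79) = 2.146 V.

V_th ≈ 2.15 V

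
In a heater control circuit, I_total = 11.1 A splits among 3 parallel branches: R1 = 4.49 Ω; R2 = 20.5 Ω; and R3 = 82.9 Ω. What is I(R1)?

I ≈ 8.72 A

Conductances: ΣG = 1/4.49 + 1/20.5 + 1/82.9 = 0.2836 (1/Ω).
By the current-divider rule, I = I_total · G_k/ΣG = 11.1 × 0.7854 = 8.718 A.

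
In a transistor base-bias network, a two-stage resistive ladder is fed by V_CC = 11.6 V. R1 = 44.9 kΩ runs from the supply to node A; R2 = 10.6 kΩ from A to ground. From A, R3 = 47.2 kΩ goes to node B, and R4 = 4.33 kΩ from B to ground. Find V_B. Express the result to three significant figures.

V_B ≈ 0.160 V

Node A sees R2 in parallel with the series input of stage 2, R3 + R4 = 51.53 kΩ.
Effective lower resistance at A: R2 ‖ 51.53 = 8.792 kΩ.
V_A = 11.6 × 8.792/(44.9 + 8.792) = 1.899 V.
Then the unloaded second divider: V_B = V_A × R4/(R3+R4) = 1.899 × 0.08403 = 0.1596 V.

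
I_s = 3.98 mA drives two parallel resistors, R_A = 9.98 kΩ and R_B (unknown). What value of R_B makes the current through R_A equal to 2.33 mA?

R_B ≈ 14.1 kΩ

In a two-way split, I_A/I_s = R_B/(R_A + R_B).
With f = 0.5854, R_B = R_A · f/(1−f) = 9.98 × 1.412 = 14.09 kΩ.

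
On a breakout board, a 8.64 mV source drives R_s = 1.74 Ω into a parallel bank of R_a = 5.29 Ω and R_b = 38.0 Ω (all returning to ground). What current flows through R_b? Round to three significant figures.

Equivalent of the parallel group: R_p = 4.644 Ω.
Node voltage V_A = V_supply · R_p/(R_s + R_p) = 8.64 × 0.7274 = 6.285 mV.
Branch current I = V_A/R_b = 6.285/38.0 = 0.1654 mA.
(Equivalently: I_total = 1.353 mA, then current-divider fraction G_k/ΣG = 0.1222.)

I ≈ 0.165 mA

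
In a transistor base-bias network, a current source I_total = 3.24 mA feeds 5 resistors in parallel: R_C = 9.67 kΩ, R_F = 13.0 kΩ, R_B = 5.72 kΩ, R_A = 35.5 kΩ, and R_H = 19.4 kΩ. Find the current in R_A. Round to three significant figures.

Total conductance ΣG = 1/9.67 + 1/13.0 + 1/5.72 + 1/35.5 + 1/19.4 = 0.4349 (units of 1/kΩ).
By the current-divider rule, I = I_total · G_k/ΣG = 3.24 × 0.06477 = 0.2099 mA.

I ≈ 0.210 mA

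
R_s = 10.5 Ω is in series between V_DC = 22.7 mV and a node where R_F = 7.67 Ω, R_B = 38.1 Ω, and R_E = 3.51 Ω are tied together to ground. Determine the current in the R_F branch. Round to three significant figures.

Combine the parallel branches: R_p = (1/7.67 + 1/38.1 + 1/3.51)⁻¹ = 2.265 Ω.
V_A = 22.7 × 2.265/12.76 = 4.028 mV.
I(R_F) = V_A / R_F = 4.028/7.67 = 0.5251 mA.
(Equivalently: I_total = 1.778 mA, then current-divider fraction G_k/ΣG = 0.2953.)

I ≈ 0.525 mA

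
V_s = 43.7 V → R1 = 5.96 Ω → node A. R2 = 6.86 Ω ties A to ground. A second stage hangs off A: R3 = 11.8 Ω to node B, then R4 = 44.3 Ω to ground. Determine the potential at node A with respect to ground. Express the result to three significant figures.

Looking into the second stage from A: R3 + R4 = 56.10 Ω appears in parallel with R2.
Effective lower resistance at A: R2 ‖ 56.10 = 6.113 Ω.
V_A = 43.7 × 6.113/(5.96 + 6.113) = 22.13 V.

V_A ≈ 22.1 V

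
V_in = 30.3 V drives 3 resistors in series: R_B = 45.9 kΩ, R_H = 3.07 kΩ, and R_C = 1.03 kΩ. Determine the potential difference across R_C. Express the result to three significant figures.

V ≈ 0.624 V

Total series resistance ΣR = 45.9 + 3.07 + 1.03 = 50.00 kΩ.
By the voltage-divider rule, V = 30.3 × 1.030/50.00 = 0.6242 V.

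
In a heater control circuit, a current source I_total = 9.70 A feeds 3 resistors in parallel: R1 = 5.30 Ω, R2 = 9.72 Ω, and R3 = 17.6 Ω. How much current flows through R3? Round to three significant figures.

I ≈ 1.58 A

Conductances: ΣG = 1/5.30 + 1/9.72 + 1/17.6 = 0.3484 (1/Ω).
By the current-divider rule, I = I_total · G_k/ΣG = 9.70 × 0.1631 = 1.582 A.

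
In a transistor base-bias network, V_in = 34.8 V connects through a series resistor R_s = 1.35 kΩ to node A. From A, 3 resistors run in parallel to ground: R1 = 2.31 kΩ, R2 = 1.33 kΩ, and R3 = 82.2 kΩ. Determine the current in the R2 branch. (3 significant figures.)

Equivalent of the parallel group: R_p = 0.8355 kΩ.
V_A by voltage divider: V_A = 34.8 × 0.8355/(1.35 + 0.8355) = 13.30 V.
I(R2) = V_A / R2 = 13.30/1.33 = 10.00 mA.

I ≈ 10.0 mA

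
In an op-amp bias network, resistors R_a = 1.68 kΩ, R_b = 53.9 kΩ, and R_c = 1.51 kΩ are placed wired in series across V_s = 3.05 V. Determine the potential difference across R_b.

V ≈ 2.88 V

Total series resistance ΣR = 1.68 + 53.9 + 1.51 = 57.09 kΩ.
V = V_s · R/ΣR = 3.05 × 0.9441 = 2.880 V.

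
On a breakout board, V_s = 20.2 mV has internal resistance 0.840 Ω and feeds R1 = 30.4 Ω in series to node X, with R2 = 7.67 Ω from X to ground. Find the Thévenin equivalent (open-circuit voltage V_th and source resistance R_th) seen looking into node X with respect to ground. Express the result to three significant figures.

V_th ≈ 3.98 mV, R_th ≈ 6.16 Ω

R1' = 0.840 + 30.4 = 31.24 Ω (source resistance + R1).
With X open, the divider is unloaded: V_th = 20.2 × 7.67/38.91 = 3.982 mV.
Looking into X with the source shorted: R_th = R1'·R2/(R1'+R2) = 31.24 × 7.67/38.91 = 6.158 Ω.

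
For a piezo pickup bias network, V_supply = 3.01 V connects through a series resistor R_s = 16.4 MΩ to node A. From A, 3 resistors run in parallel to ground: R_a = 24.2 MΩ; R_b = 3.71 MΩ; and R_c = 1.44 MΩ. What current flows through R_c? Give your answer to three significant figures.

Equivalent of the parallel group: R_p = 0.9947 MΩ.
V_A = 3.01 × 0.9947/17.39 = 0.1721 V.
Branch current I = V_A/R_c = 0.1721/1.44 = 0.1195 µA.

I ≈ 0.120 µA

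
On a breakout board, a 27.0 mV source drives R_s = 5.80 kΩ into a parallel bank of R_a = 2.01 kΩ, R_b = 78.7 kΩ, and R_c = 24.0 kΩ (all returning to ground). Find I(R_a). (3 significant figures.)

I ≈ 3.20 µA

Parallel bank: R_p = 1/(1/2.01 + 1/78.7 + 1/24.0) = 1.812 kΩ.
V_A = 27.0 × 1.812/7.612 = 6.427 mV.
I(R_a) = V_A / R_a = 6.427/2.01 = 3.198 µA.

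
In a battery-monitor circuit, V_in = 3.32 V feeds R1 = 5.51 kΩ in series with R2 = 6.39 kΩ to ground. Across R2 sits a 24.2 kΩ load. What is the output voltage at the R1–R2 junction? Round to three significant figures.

First combine the lower leg with the load: R2 ‖ R_L = 5.055 kΩ.
Now apply the divider: V_out = 3.32 × 0.4785 = 1.589 V.

V_out ≈ 1.59 V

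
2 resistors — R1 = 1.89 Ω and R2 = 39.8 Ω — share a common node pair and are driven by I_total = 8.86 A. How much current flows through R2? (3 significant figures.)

I ≈ 0.402 A

Two-branch current divider: I_k = I_total · R_other/(R_1 + R_2).
I(R2) = 8.86 × 1.89/(1.89 + 39.8) = 8.86 × 0.04533 = 0.4017 A.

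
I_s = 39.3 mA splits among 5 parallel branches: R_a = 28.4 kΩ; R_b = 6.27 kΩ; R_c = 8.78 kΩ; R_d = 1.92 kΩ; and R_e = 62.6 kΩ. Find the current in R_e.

I ≈ 0.743 mA

ΣG = 1/28.4 + 1/6.27 + 1/8.78 + 1/1.92 + 1/62.6 = 0.8454.
Current divider: I(R_e) = I_s · G_k/ΣG = 39.3 × (0.01597/0.8454) = 39.3 × 0.01890 = 0.7426 mA.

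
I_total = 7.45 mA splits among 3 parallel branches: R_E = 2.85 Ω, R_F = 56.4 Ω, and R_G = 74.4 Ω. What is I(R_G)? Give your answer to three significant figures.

I ≈ 0.262 mA

ΣG = 1/2.85 + 1/56.4 + 1/74.4 = 0.3820.
R_G takes the fraction G_k/ΣG = 0.01344/0.3820 = 0.03518, so I = 7.45 × 0.03518 = 0.2621 mA.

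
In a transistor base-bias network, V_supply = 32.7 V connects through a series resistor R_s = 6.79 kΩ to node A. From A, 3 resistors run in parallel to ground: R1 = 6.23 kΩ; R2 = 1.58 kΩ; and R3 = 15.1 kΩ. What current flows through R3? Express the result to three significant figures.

I ≈ 0.317 mA

Parallel bank: R_p = 1/(1/6.23 + 1/1.58 + 1/15.1) = 1.163 kΩ.
V_A = 32.7 × 1.163/7.953 = 4.783 V.
I(R3) = V_A / R3 = 4.783/15.1 = 0.3167 mA.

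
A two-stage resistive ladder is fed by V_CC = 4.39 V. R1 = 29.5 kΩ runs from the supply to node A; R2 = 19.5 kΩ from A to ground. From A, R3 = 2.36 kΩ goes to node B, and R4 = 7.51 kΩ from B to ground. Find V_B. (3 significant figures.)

The second stage (R3 + R4 = 9.870 kΩ) loads node A in parallel with R2.
Effective lower resistance at A: R2 ‖ 9.870 = 6.553 kΩ.
So V_A = 4.39 × 0.1818 = 0.7979 V.
V_B = V_A × 0.7609 = 0.6071 V.

V_B ≈ 0.607 V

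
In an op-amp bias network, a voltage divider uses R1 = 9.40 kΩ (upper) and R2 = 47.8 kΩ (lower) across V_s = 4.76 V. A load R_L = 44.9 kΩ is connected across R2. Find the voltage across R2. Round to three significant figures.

V_out ≈ 3.39 V

R2 ‖ R_L = (47.8 × 44.9)/(47.8 + 44.9) = 23.15 kΩ.
Now apply the divider: V_out = 4.76 × 0.7112 = 3.385 V.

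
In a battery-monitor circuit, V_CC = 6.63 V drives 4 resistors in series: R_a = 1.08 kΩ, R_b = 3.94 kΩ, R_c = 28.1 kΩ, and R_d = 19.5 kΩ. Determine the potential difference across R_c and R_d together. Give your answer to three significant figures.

Total series resistance ΣR = 1.08 + 3.94 + 28.1 + 19.5 = 52.62 kΩ.
R_{R_c..R_d} = 28.1 + 19.5 = 47.60 kΩ.
V = V_CC · R/ΣR = 6.63 × 0.9046 = 5.997 V.

V ≈ 6.00 V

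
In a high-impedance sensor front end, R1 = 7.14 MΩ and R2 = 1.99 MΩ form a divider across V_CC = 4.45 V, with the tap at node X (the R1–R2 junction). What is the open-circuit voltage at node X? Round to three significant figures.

V_th ≈ 0.970 V

With X open, the divider is unloaded: V_th = 4.45 × 1.99/9.130 = 0.9699 V.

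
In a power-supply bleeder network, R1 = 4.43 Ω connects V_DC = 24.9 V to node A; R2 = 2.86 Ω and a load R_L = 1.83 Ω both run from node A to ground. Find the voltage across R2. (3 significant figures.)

V_out ≈ 5.01 V

First combine the lower leg with the load: R2 ‖ R_L = 1.116 Ω.
Now apply the divider: V_out = 24.9 × 0.2012 = 5.010 V.
(Unloaded it would be 9.77 V; the load pulls it down.)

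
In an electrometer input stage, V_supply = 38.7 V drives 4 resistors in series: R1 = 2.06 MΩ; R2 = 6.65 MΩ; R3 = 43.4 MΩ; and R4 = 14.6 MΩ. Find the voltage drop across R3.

V ≈ 25.2 V

Series total: ΣR = 2.06 + 6.65 + 43.4 + 14.6 = 66.71 MΩ.
V = V_supply · R/ΣR = 38.7 × 0.6506 = 25.18 V.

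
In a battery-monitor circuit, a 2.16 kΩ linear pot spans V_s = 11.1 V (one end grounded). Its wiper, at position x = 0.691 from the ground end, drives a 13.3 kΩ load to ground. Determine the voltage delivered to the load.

Split the track: R_lower = x·R_p = 1.493 kΩ, R_upper = (1−x)·R_p = 0.6674 kΩ.
(x·R_p) ‖ R_L = 1.342 kΩ.
V_out = 11.1 × 1.342/(0.6674 + 1.342) = 7.413 V.

V_out ≈ 7.41 V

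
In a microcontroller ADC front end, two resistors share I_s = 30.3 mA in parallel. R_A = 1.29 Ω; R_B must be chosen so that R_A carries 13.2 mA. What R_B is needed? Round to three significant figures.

The fraction through R_A equals R_B/(R_A+R_B).
With f = 0.4356, R_B = R_A · f/(1−f) = 1.29 × 0.7719 = 0.9958 Ω.

R_B ≈ 0.996 Ω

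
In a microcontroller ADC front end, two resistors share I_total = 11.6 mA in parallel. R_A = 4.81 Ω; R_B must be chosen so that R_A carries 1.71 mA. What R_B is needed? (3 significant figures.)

R_B ≈ 0.832 Ω

Two-branch current divider: I_A = I_total · R_B/(R_A + R_B).
1.71/11.6 = R_B/(R_A + R_B) → R_B = R_A · (0.1474)/(1 − 0.1474) = 4.81 × 0.1729 = 0.8317 Ω.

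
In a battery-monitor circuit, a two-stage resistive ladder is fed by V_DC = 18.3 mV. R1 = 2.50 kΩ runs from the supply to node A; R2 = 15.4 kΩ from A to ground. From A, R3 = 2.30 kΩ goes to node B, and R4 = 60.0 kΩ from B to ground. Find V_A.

V_A ≈ 15.2 mV

The second stage (R3 + R4 = 62.30 kΩ) loads node A in parallel with R2.
Effective lower resistance at A: R2 ‖ 62.30 = 12.35 kΩ.
First divider: V_A = V_DC · 12.35/(2.50 + 12.35) = 15.22 mV.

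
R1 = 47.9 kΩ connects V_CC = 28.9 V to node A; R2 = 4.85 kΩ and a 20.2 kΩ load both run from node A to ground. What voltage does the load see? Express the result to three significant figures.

V_out ≈ 2.18 V

First combine the lower leg with the load: R2 ‖ R_L = 3.911 kΩ.
Voltage divider with the loaded lower leg: V_out = 28.9 × 3.911/(47.9 + 3.911) = 28.9 × 0.07549 = 2.182 V.
(Unloaded it would be 2.66 V; the load pulls it down.)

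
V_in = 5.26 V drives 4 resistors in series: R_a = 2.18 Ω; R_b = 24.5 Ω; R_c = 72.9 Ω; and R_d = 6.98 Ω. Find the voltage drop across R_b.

Total series resistance ΣR = 2.18 + 24.5 + 72.9 + 6.98 = 106.6 Ω.
By the voltage-divider rule, V = 5.26 × 24.50/106.6 = 1.209 V.

V ≈ 1.21 V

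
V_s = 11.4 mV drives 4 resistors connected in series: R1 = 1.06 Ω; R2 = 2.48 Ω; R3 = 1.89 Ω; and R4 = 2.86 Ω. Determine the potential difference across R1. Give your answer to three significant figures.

ΣR = 1.06 + 2.48 + 1.89 + 2.86 = 8.290 Ω.
V = V_s · R/ΣR = 11.4 × 0.1279 = 1.458 mV.

V ≈ 1.46 mV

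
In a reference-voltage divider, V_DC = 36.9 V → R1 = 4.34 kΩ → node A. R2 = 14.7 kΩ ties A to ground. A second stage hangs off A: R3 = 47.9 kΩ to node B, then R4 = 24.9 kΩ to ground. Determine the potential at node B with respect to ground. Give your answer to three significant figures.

V_B ≈ 9.32 V

Node A sees R2 in parallel with the series input of stage 2, R3 + R4 = 72.80 kΩ.
R2 ‖ (R3+R4) = 12.23 kΩ.
So V_A = 36.9 × 0.7381 = 27.24 V.
Then the unloaded second divider: V_B = V_A × R4/(R3+R4) = 27.24 × 0.3420 = 9.315 V.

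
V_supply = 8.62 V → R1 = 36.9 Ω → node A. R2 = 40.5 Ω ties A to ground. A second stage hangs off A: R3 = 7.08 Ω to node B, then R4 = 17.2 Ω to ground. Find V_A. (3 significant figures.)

The second stage (R3 + R4 = 24.28 Ω) loads node A in parallel with R2.
R2 ‖ (R3+R4) = 15.18 Ω.
First divider: V_A = V_supply · 15.18/(36.9 + 15.18) = 2.512 V.

V_A ≈ 2.51 V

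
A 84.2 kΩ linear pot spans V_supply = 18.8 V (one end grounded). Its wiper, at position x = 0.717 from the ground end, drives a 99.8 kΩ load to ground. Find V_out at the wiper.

V_out ≈ 11.5 V

Split the track: R_lower = x·R_p = 60.37 kΩ, R_upper = (1−x)·R_p = 23.83 kΩ.
(x·R_p) ‖ R_L = 37.62 kΩ.
V_out = 18.8 × 37.62/(23.83 + 37.62) = 11.51 V.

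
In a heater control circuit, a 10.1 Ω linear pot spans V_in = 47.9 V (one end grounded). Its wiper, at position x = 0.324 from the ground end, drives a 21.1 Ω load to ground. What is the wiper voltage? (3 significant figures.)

V_out ≈ 14.0 V

The pot divides into 6.828 Ω above the wiper and 3.272 Ω below.
(x·R_p) ‖ R_L = 2.833 Ω.
V_out = 47.9 × 2.833/(6.828 + 2.833) = 14.05 V.
(Unloaded: V_out = x·V_in = 15.5 V.)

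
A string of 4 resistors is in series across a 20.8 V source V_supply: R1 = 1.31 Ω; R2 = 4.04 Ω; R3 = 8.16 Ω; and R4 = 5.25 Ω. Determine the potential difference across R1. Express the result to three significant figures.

V ≈ 1.45 V

Total series resistance ΣR = 1.31 + 4.04 + 8.16 + 5.25 = 18.76 Ω.
Voltage divider: V = V_supply · (1.310 / 18.76) = 20.8 × 0.06983 = 1.452 V.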